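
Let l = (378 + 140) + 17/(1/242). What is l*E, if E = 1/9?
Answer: 1544/3 ≈ 514.67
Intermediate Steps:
E = 1/9 ≈ 0.11111
l = 4632 (l = 518 + 17/(1/242) = 518 + 17*242 = 518 + 4114 = 4632)
l*E = 4632*(1/9) = 1544/3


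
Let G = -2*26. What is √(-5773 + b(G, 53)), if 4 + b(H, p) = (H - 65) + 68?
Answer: I*√5826 ≈ 76.328*I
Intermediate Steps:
G = -52
b(H, p) = -1 + H (b(H, p) = -4 + ((H - 65) + 68) = -4 + ((-65 + H) + 68) = -4 + (3 + H) = -1 + H)
√(-5773 + b(G, 53)) = √(-5773 + (-1 - 52)) = √(-5773 - 53) = √(-5826) = I*√5826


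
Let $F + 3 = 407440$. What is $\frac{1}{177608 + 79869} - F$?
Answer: $- \frac{104905656448}{257477} \approx -4.0744 \cdot 10^{5}$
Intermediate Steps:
$F = 407437$ ($F = -3 + 407440 = 407437$)
$\frac{1}{177608 + 79869} - F = \frac{1}{177608 + 79869} - 407437 = \frac{1}{257477} - 407437 = - \frac{104905656448}{257477}$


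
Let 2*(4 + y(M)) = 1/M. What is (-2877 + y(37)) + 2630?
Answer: -18573/74 ≈ -250.99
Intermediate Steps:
y(M) = -4 + 1/(2*M)
(-2877 + y(37)) + 2630 = (-2877 + (-4 + (1/2)/37)) + 2630 = (-2877 + (-4 + (1/2)*(1/37))) + 2630 = (-2877 + (-4 + 1/74)) + 2630 = (-2877 - 295/74) + 2630 = -213193/74 + 2630 = -18573/74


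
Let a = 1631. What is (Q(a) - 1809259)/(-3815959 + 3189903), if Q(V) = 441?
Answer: 904409/313028 ≈ 2.8892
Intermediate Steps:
(Q(a) - 1809259)/(-3815959 + 3189903) = (441 - 1809259)/(-3815959 + 3189903) = -1808818/(-626056) = -1808818*(-1/626056) = 904409/313028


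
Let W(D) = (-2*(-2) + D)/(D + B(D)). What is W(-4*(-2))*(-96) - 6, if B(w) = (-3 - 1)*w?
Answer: 42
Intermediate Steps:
B(w) = -4*w
W(D) = -(4 + D)/(3*D) (W(D) = (-2*(-2) + D)/(D - 4*D) = (4 + D)/((-3*D)) = (4 + D)*(-1/(3*D)) = -(4 + D)/(3*D))
W(-4*(-2))*(-96) - 6 = ((-4 - (-4)*(-2))/(3*((-4*(-2)))))*(-96) - 6 = ((⅓)*(-4 - 1*8)/8)*(-96) - 6 = ((⅓)*(⅛)*(-4 - 8))*(-96) - 6 = ((⅓)*(⅛)*(-12))*(-96) - 6 = -½*(-96) - 6 = 48 - 6 = 42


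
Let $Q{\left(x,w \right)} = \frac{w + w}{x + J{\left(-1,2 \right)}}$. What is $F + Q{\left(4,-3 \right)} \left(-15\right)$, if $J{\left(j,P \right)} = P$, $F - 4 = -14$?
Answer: $5$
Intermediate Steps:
$F = -10$ ($F = 4 - 14 = -10$)
$Q{\left(x,w \right)} = \frac{2 w}{2 + x}$ ($Q{\left(x,w \right)} = \frac{w + w}{x + 2} = \frac{2 w}{2 + x}$)
$F + Q{\left(4,-3 \right)} \left(-15\right) = -10 + 2 \left(-3\right) \frac{1}{2 + 4} \left(-15\right) = -10 + 2 \left(-3\right) \frac{1}{6} \left(-15\right) = -10 - -15 = -10 + 15 = 5$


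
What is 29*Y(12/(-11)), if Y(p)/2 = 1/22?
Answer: 29/11 ≈ 2.6364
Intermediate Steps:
Y(p) = 1/11 (Y(p) = 2*(1/22) = 1/11)
29*Y(12/(-11)) = 29*(1/11) = 29/11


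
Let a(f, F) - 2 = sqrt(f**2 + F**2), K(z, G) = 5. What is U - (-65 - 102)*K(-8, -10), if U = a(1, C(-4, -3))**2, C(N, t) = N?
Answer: 856 + 4*sqrt(17) ≈ 872.49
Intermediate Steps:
a(f, F) = 2 + sqrt(F**2 + f**2) (a(f, F) = 2 + sqrt(f**2 + F**2) = 2 + sqrt(F**2 + f**2))
U = (2 + sqrt(17))**2 (U = (2 + sqrt((-4)**2 + 1**2))**2 = (2 + sqrt(16 + 1))**2 = (2 + sqrt(17))**2 ≈ 37.492)
U - (-65 - 102)*K(-8, -10) = (2 + sqrt(17))**2 - (-65 - 102)*5 = (2 + sqrt(17))**2 - (-167)*5 = (2 + sqrt(17))**2 - 1*(-835) = (2 + sqrt(17))**2 + 835 = 835 + (2 + sqrt(17))**2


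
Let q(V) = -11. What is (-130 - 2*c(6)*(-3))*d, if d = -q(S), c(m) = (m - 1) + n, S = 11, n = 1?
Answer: -1034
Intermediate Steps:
c(m) = m (c(m) = (m - 1) + 1 = (-1 + m) + 1 = m)
d = 11 (d = -1*(-11) = 11)
(-130 - 2*c(6)*(-3))*d = (-130 - 2*6*(-3))*11 = (-130 - 12*(-3))*11 = (-130 + 36)*11 = -94*11 = -1034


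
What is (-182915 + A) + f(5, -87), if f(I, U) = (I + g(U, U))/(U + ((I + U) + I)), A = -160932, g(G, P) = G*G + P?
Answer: -56398395/164 ≈ -3.4389e+5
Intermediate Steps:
g(G, P) = P + G² (g(G, P) = G² + P = P + G²)
f(I, U) = (I + U + U²)/(2*I + 2*U) (f(I, U) = (I + (U + U²))/(U + ((I + U) + I)) = (I + U + U²)/(U + (U + 2*I)) = (I + U + U²)/(2*I + 2*U))
(-182915 + A) + f(5, -87) = (-182915 - 160932) + (5 - 87 + (-87)²)/(2*(5 - 87)) = -343847 + (½)*(5 - 87 + 7569)/(-82) = -343847 + (½)*(-1/82)*7487 = -343847 - 7487/164 = -56398395/164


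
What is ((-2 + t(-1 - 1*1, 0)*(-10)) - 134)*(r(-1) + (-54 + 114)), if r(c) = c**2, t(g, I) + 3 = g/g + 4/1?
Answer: -9516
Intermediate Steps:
t(g, I) = 2 (t(g, I) = -3 + (g/g + 4/1) = -3 + (1 + 4*1) = -3 + (1 + 4) = -3 + 5 = 2)
((-2 + t(-1 - 1*1, 0)*(-10)) - 134)*(r(-1) + (-54 + 114)) = ((-2 + 2*(-10)) - 134)*((-1)**2 + (-54 + 114)) = ((-2 - 20) - 134)*(1 + 60) = (-22 - 134)*61 = -156*61 = -9516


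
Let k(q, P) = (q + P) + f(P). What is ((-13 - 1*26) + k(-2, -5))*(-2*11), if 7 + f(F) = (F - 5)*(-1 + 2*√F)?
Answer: 946 + 440*I*√5 ≈ 946.0 + 983.87*I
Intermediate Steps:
f(F) = -7 + (-1 + 2*√F)*(-5 + F) (f(F) = -7 + (F - 5)*(-1 + 2*√F) = -7 + (-5 + F)*(-1 + 2*√F) = -7 + (-1 + 2*√F)*(-5 + F))
k(q, P) = -2 + q - 10*√P + 2*P^(3/2) (k(q, P) = (q + P) + (-2 - P - 10*√P + 2*P^(3/2)) = (P + q) + (-2 - P - 10*√P + 2*P^(3/2)) = -2 + q - 10*√P + 2*P^(3/2))
((-13 - 1*26) + k(-2, -5))*(-2*11) = ((-13 - 1*26) + (-2 - 2 - 10*I*√5 + 2*(-5)^(3/2)))*(-2*11) = ((-13 - 26) + (-2 - 2 - 10*I*√5 + 2*(-5*I*√5)))*(-22) = (-39 + (-2 - 2 - 10*I*√5 - 10*I*√5))*(-22) = (-39 + (-4 - 20*I*√5))*(-22) = (-43 - 20*I*√5)*(-22) = 946 + 440*I*√5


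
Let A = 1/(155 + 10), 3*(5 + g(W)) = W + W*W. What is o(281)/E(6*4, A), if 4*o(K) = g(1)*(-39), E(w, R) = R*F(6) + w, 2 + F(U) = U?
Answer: 27885/15856 ≈ 1.7586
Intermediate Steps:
F(U) = -2 + U
g(W) = -5 + W/3 + W²/3 (g(W) = -5 + (W + W*W)/3 = -5 + (W + W²)/3 = -5 + (W/3 + W²/3) = -5 + W/3 + W²/3)
A = 1/165 ≈ 0.0060606
E(w, R) = w + 4*R (E(w, R) = R*(-2 + 6) + w = R*4 + w = 4*R + w = w + 4*R)
o(K) = 169/4 (o(K) = ((-5 + (⅓)*1 + (⅓)*1²)*(-39))/4 = ((-5 + ⅓ + (⅓)*1)*(-39))/4 = ((-5 + ⅓ + ⅓)*(-39))/4 = (-13/3*(-39))/4 = (¼)*169 = 169/4)
o(281)/E(6*4, A) = 169/(4*(6*4 + 4*(1/165))) = 169/(4*(24 + 4/165)) = 169/(4*(3964/165)) = (169/4)*(165/3964) = 27885/15856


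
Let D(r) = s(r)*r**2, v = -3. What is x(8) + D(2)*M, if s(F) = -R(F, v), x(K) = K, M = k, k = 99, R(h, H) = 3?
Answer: -1180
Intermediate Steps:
M = 99
s(F) = -3 (s(F) = -1*3 = -3)
D(r) = -3*r**2
x(8) + D(2)*M = 8 - 3*2**2*99 = 8 - 3*4*99 = 8 - 12*99 = 8 - 1188 = -1180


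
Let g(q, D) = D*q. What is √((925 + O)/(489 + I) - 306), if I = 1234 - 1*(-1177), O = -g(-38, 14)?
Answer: I*√25692347/290 ≈ 17.478*I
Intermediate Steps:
O = 532 (O = -14*(-38) = -1*(-532) = 532)
I = 2411 (I = 1234 + 1177 = 2411)
√((925 + O)/(489 + I) - 306) = √((925 + 532)/(489 + 2411) - 306) = √(1457/2900 - 306) = √(-885943/2900) = I*√25692347/290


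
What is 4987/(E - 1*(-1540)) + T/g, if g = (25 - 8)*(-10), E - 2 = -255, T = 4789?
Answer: -5315653/218790 ≈ -24.296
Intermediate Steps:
E = -253 (E = 2 - 255 = -253)
g = -170 (g = 17*(-10) = -170)
4987/(E - 1*(-1540)) + T/g = 4987/(-253 - 1*(-1540)) + 4789/(-170) = 4987/(-253 + 1540) + 4789*(-1/170) = 4987/1287 - 4789/170 = -5315653/218790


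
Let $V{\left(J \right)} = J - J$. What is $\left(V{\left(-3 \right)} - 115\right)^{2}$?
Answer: $13225$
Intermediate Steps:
$V{\left(J \right)} = 0$
$\left(V{\left(-3 \right)} - 115\right)^{2} = \left(0 - 115\right)^{2} = \left(-115\right)^{2} = 13225$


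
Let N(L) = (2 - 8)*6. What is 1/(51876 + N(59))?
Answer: 1/51840 ≈ 1.9290e-5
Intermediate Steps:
N(L) = -36 (N(L) = -6*6 = -36)
1/(51876 + N(59)) = 1/(51876 - 36) = 1/51840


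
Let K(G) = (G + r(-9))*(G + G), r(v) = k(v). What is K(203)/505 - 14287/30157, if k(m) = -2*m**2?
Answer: 494778487/15229285 ≈ 32.489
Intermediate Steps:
r(v) = -2*v**2
K(G) = 2*G*(-162 + G) (K(G) = (G - 2*(-9)**2)*(G + G) = (G - 2*81)*(2*G) = (G - 162)*(2*G) = (-162 + G)*(2*G) = 2*G*(-162 + G))
K(203)/505 - 14287/30157 = (2*203*(-162 + 203))/505 - 14287/30157 = (2*203*41)*(1/505) - 14287*1/30157 = 16646*(1/505) - 14287/30157 = 16646/505 - 14287/30157 = 494778487/15229285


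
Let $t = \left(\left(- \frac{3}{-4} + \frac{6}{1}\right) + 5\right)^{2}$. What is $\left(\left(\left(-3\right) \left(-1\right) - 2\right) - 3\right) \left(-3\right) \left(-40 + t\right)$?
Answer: $\frac{4707}{8} \approx 588.38$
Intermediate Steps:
$t = \frac{2209}{16}$ ($t = \left(\left(\left(-3\right) \left(- \frac{1}{4}\right) + 6 \cdot 1\right) + 5\right)^{2} = \left(\left(\frac{3}{4} + 6\right) + 5\right)^{2} = \left(\frac{27}{4} + 5\right)^{2} = \left(\frac{47}{4}\right)^{2} = \frac{2209}{16} \approx 138.06$)
$\left(\left(\left(-3\right) \left(-1\right) - 2\right) - 3\right) \left(-3\right) \left(-40 + t\right) = \left(\left(\left(-3\right) \left(-1\right) - 2\right) - 3\right) \left(-3\right) \left(-40 + \frac{2209}{16}\right) = \left(\left(3 - 2\right) - 3\right) \left(-3\right) \frac{1569}{16} = \left(1 - 3\right) \left(-3\right) \frac{1569}{16} = \left(-2\right) \left(-3\right) \frac{1569}{16} = 6 \cdot \frac{1569}{16} = \frac{4707}{8}$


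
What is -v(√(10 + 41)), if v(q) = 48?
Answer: -48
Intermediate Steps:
-v(√(10 + 41)) = -1*48 = -48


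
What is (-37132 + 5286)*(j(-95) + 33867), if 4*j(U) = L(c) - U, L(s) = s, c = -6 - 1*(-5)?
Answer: -1079276863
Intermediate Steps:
c = -1 (c = -6 + 5 = -1)
j(U) = -1/4 - U/4 (j(U) = (-1 - U)/4 = -1/4 - U/4)
(-37132 + 5286)*(j(-95) + 33867) = (-37132 + 5286)*((-1/4 - 1/4*(-95)) + 33867) = -31846*((-1/4 + 95/4) + 33867) = -31846*(47/2 + 33867) = -31846*67781/2 = -1079276863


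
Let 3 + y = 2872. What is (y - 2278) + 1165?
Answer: 1756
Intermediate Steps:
y = 2869 (y = -3 + 2872 = 2869)
(y - 2278) + 1165 = (2869 - 2278) + 1165 = 591 + 1165 = 1756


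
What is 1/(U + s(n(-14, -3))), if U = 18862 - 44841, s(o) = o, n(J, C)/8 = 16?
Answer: -1/25851 ≈ -3.8683e-5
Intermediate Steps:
n(J, C) = 128 (n(J, C) = 8*16 = 128)
U = -25979
1/(U + s(n(-14, -3))) = 1/(-25979 + 128) = 1/(-25851) = -1/25851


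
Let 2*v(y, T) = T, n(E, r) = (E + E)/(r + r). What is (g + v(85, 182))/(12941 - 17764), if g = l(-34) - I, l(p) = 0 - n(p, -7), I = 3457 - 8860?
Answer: -38424/33761 ≈ -1.1381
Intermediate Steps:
n(E, r) = E/r (n(E, r) = (2*E)/((2*r)) = (2*E)*(1/(2*r)) = E/r)
v(y, T) = T/2
I = -5403
l(p) = p/7 (l(p) = 0 - p/(-7) = 0 - p*(-1)/7 = 0 - (-1)*p/7 = 0 + p/7 = p/7)
g = 37787/7 (g = (⅐)*(-34) - 1*(-5403) = -34/7 + 5403 = 37787/7 ≈ 5398.1)
(g + v(85, 182))/(12941 - 17764) = (37787/7 + (½)*182)/(12941 - 17764) = (37787/7 + 91)/(-4823) = (38424/7)*(-1/4823) = -38424/33761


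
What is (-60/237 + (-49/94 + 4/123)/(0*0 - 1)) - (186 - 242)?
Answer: 51365477/913398 ≈ 56.236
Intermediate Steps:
(-60/237 + (-49/94 + 4/123)/(0*0 - 1)) - (186 - 242) = (-60*1/237 + (-49*1/94 + 4*(1/123))/(0 - 1)) - 1*(-56) = (-20/79 + (-49/94 + 4/123)/(-1)) + 56 = (-20/79 - 5651/11562*(-1)) + 56 = (-20/79 + 5651/11562) + 56 = 215189/913398 + 56 = 51365477/913398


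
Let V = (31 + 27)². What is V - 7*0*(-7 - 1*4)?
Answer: 3364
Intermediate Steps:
V = 3364 (V = 58² = 3364)
V - 7*0*(-7 - 1*4) = 3364 - 7*0*(-7 - 1*4) = 3364 - 0*(-7 - 4) = 3364 - 0*(-11) = 3364 - 1*0 = 3364 + 0 = 3364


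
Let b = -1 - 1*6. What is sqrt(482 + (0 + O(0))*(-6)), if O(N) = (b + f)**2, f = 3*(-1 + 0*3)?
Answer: I*sqrt(118) ≈ 10.863*I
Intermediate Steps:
b = -7 (b = -1 - 6 = -7)
f = -3 (f = 3*(-1 + 0) = 3*(-1) = -3)
O(N) = 100 (O(N) = (-7 - 3)**2 = (-10)**2 = 100)
sqrt(482 + (0 + O(0))*(-6)) = sqrt(482 + (0 + 100)*(-6)) = sqrt(482 + 100*(-6)) = sqrt(482 - 600) = sqrt(-118) = I*sqrt(118)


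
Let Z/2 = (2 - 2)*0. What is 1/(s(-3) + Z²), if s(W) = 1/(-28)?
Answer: -28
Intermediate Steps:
s(W) = -1/28
Z = 0 (Z = 2*((2 - 2)*0) = 2*(0*0) = 2*0 = 0)
1/(s(-3) + Z²) = 1/(-1/28 + 0²) = 1/(-1/28 + 0) = 1/(-1/28) = -28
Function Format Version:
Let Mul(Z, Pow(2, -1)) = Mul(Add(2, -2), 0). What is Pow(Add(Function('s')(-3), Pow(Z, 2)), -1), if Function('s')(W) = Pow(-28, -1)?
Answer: -28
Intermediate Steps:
Function('s')(W) = Rational(-1, 28)
Z = 0 (Z = Mul(2, Mul(Add(2, -2), 0)) = Mul(2, Mul(0, 0)) = Mul(2, 0) = 0)
Pow(Add(Function('s')(-3), Pow(Z, 2)), -1) = Pow(Add(Rational(-1, 28), Pow(0, 2)), -1) = Pow(Add(Rational(-1, 28), 0), -1) = Pow(Rational(-1, 28), -1) = -28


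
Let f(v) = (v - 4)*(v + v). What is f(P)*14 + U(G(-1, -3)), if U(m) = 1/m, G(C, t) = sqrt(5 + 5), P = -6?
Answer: 1680 + sqrt(10)/10 ≈ 1680.3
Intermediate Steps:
G(C, t) = sqrt(10)
f(v) = 2*v*(-4 + v) (f(v) = (-4 + v)*(2*v) = 2*v*(-4 + v))
U(m) = 1/m
f(P)*14 + U(G(-1, -3)) = (2*(-6)*(-4 - 6))*14 + 1/(sqrt(10)) = (2*(-6)*(-10))*14 + sqrt(10)/10 = 120*14 + sqrt(10)/10 = 1680 + sqrt(10)/10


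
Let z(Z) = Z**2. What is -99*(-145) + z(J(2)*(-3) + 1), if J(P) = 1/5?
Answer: 358879/25 ≈ 14355.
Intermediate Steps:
J(P) = 1/5
-99*(-145) + z(J(2)*(-3) + 1) = -99*(-145) + ((1/5)*(-3) + 1)**2 = 14355 + (-3/5 + 1)**2 = 14355 + (2/5)**2 = 14355 + 4/25 = 358879/25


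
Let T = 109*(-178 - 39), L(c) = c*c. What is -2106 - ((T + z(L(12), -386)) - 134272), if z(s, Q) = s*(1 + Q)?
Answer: 211259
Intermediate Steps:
L(c) = c²
T = -23653 (T = 109*(-217) = -23653)
-2106 - ((T + z(L(12), -386)) - 134272) = -2106 - ((-23653 + 12²*(1 - 386)) - 134272) = -2106 - ((-23653 + 144*(-385)) - 134272) = -2106 - ((-23653 - 55440) - 134272) = -2106 - (-79093 - 134272) = -2106 - 1*(-213365) = -2106 + 213365 = 211259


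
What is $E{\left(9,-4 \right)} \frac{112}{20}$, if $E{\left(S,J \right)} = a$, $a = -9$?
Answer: $- \frac{252}{5} \approx -50.4$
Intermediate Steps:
$E{\left(S,J \right)} = -9$
$E{\left(9,-4 \right)} \frac{112}{20} = - 9 \cdot \frac{112}{20} = - 9 \cdot 112 \cdot \frac{1}{20} = \left(-9\right) \frac{28}{5} = - \frac{252}{5}$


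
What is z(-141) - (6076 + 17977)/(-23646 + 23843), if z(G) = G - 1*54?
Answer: -62468/197 ≈ -317.10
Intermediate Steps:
z(G) = -54 + G (z(G) = G - 54 = -54 + G)
z(-141) - (6076 + 17977)/(-23646 + 23843) = (-54 - 141) - (6076 + 17977)/(-23646 + 23843) = -195 - 24053/197 = -62468/197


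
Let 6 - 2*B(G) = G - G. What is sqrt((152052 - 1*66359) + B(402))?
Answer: 8*sqrt(1339) ≈ 292.74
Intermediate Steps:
B(G) = 3 (B(G) = 3 - (G - G)/2 = 3 - 1/2*0 = 3 + 0 = 3)
sqrt((152052 - 1*66359) + B(402)) = sqrt((152052 - 1*66359) + 3) = sqrt((152052 - 66359) + 3) = sqrt(85693 + 3) = sqrt(85696) = 8*sqrt(1339)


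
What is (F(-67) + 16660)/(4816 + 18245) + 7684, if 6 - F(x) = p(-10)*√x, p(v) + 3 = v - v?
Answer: 177217390/23061 + I*√67/7687 ≈ 7684.7 + 0.0010648*I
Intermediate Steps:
p(v) = -3 (p(v) = -3 + (v - v) = -3 + 0 = -3)
F(x) = 6 + 3*√x (F(x) = 6 - (-3)*√x = 6 + 3*√x)
(F(-67) + 16660)/(4816 + 18245) + 7684 = ((6 + 3*√(-67)) + 16660)/(4816 + 18245) + 7684 = ((6 + 3*(I*√67)) + 16660)/23061 + 7684 = ((6 + 3*I*√67) + 16660)*(1/23061) + 7684 = (16666 + 3*I*√67)*(1/23061) + 7684 = (16666/23061 + I*√67/7687) + 7684 = 177217390/23061 + I*√67/7687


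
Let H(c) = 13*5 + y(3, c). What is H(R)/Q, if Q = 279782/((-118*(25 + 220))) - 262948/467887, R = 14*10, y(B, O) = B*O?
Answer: -468600527675/9893441951 ≈ -47.365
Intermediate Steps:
R = 140
H(c) = 65 + 3*c (H(c) = 13*5 + 3*c = 65 + 3*c)
Q = -9893441951/966186655 (Q = 279782/((-118*245)) - 262948*1/467887 = 279782/(-28910) - 37564/66841 = 279782*(-1/28910) - 37564/66841 = -139891/14455 - 37564/66841 = -9893441951/966186655 ≈ -10.240)
H(R)/Q = (65 + 3*140)/(-9893441951/966186655) = (65 + 420)*(-966186655/9893441951) = 485*(-966186655/9893441951) = -468600527675/9893441951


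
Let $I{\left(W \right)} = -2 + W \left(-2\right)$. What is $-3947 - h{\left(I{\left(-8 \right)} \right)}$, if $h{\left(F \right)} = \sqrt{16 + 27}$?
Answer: $-3947 - \sqrt{43} \approx -3953.6$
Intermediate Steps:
$I{\left(W \right)} = -2 - 2 W$
$h{\left(F \right)} = \sqrt{43}$
$-3947 - h{\left(I{\left(-8 \right)} \right)} = -3947 - \sqrt{43}$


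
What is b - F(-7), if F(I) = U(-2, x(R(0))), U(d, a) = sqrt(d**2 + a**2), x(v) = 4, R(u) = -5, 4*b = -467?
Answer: -467/4 - 2*sqrt(5) ≈ -121.22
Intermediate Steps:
b = -467/4 (b = (1/4)*(-467) = -467/4 ≈ -116.75)
U(d, a) = sqrt(a**2 + d**2)
F(I) = 2*sqrt(5) (F(I) = sqrt(4**2 + (-2)**2) = sqrt(16 + 4) = sqrt(20) = 2*sqrt(5))
b - F(-7) = -467/4 - 2*sqrt(5)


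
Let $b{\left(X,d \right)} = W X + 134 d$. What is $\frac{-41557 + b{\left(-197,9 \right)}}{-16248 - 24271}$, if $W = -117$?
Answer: $\frac{17302}{40519} \approx 0.42701$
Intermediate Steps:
$b{\left(X,d \right)} = - 117 X + 134 d$
$\frac{-41557 + b{\left(-197,9 \right)}}{-16248 - 24271} = \frac{-41557 + \left(\left(-117\right) \left(-197\right) + 134 \cdot 9\right)}{-16248 - 24271} = \frac{-41557 + \left(23049 + 1206\right)}{-40519} = \left(-41557 + 24255\right) \left(- \frac{1}{40519}\right) = \left(-17302\right) \left(- \frac{1}{40519}\right) = \frac{17302}{40519}$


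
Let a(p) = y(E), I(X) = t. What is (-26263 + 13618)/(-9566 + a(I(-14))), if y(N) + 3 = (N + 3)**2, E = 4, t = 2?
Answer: 2529/1904 ≈ 1.3283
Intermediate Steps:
I(X) = 2
y(N) = -3 + (3 + N)**2 (y(N) = -3 + (N + 3)**2 = -3 + (3 + N)**2)
a(p) = 46 (a(p) = -3 + (3 + 4)**2 = -3 + 7**2 = -3 + 49 = 46)
(-26263 + 13618)/(-9566 + a(I(-14))) = (-26263 + 13618)/(-9566 + 46) = -12645/(-9520) = -12645*(-1/9520) = 2529/1904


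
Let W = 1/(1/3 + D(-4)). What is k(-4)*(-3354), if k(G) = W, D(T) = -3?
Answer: 5031/4 ≈ 1257.8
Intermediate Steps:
W = -3/8 (W = 1/(1/3 - 3) = 1/(1*(⅓) - 3) = 1/(⅓ - 3) = 1/(-8/3) = -3/8 ≈ -0.37500)
k(G) = -3/8
k(-4)*(-3354) = -3/8*(-3354) = 5031/4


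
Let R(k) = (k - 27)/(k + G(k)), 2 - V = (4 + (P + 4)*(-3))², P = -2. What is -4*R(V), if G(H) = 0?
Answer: -58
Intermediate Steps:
V = -2 (V = 2 - (4 + (-2 + 4)*(-3))² = 2 - (4 + 2*(-3))² = 2 - (4 - 6)² = 2 - 1*(-2)² = 2 - 1*4 = 2 - 4 = -2)
R(k) = (-27 + k)/k (R(k) = (k - 27)/(k + 0) = (-27 + k)/k)
-4*R(V) = -4*(-27 - 2)/(-2) = -(-2)*(-29) = -4*29/2 = -58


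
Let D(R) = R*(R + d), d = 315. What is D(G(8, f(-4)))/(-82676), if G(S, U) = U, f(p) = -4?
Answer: 311/20669 ≈ 0.015047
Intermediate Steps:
D(R) = R*(315 + R) (D(R) = R*(R + 315) = R*(315 + R))
D(G(8, f(-4)))/(-82676) = -4*(315 - 4)/(-82676) = -4*311*(-1/82676) = -1244*(-1/82676) = 311/20669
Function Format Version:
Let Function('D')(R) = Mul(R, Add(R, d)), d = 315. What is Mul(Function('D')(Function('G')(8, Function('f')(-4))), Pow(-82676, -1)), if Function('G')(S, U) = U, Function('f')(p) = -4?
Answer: Rational(311, 20669) ≈ 0.015047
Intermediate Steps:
Function('D')(R) = Mul(R, Add(315, R)) (Function('D')(R) = Mul(R, Add(R, 315)) = Mul(R, Add(315, R)))
Mul(Function('D')(Function('G')(8, Function('f')(-4))), Pow(-82676, -1)) = Mul(Mul(-4, Add(315, -4)), Pow(-82676, -1)) = Mul(Mul(-4, 311), Rational(-1, 82676)) = Mul(-1244, Rational(-1, 82676)) = Rational(311, 20669)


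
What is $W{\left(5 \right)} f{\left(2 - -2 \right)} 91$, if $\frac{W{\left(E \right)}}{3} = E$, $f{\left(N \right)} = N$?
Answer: $5460$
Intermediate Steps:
$W{\left(E \right)} = 3 E$
$W{\left(5 \right)} f{\left(2 - -2 \right)} 91 = 3 \cdot 5 \left(2 - -2\right) 91 = 15 \left(2 + 2\right) 91 = 15 \cdot 4 \cdot 91 = 60 \cdot 91 = 5460$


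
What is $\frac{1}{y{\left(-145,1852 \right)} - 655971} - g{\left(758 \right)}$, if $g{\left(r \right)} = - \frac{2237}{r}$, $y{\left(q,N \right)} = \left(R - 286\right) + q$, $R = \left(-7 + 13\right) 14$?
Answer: $\frac{367045652}{124372261} \approx 2.9512$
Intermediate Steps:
$R = 84$ ($R = 6 \cdot 14 = 84$)
$y{\left(q,N \right)} = -202 + q$ ($y{\left(q,N \right)} = \left(84 - 286\right) + q = -202 + q$)
$\frac{1}{y{\left(-145,1852 \right)} - 655971} - g{\left(758 \right)} = \frac{1}{\left(-202 - 145\right) - 655971} - - \frac{2237}{758} = \frac{1}{-347 - 655971} - \left(-2237\right) \frac{1}{758} = \frac{1}{-656318} - - \frac{2237}{758} = - \frac{1}{656318} + \frac{2237}{758} = \frac{367045652}{124372261}$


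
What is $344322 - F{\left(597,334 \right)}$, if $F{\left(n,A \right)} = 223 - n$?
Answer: $344696$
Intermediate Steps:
$344322 - F{\left(597,334 \right)} = 344322 - \left(223 - 597\right) = 344322 - -374 = 344322 + 374 = 344696$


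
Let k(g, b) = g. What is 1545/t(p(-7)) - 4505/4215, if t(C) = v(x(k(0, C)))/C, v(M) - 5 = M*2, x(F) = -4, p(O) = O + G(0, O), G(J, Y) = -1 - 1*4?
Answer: 5208839/843 ≈ 6178.9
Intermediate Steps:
G(J, Y) = -5 (G(J, Y) = -1 - 4 = -5)
p(O) = -5 + O (p(O) = O - 5 = -5 + O)
v(M) = 5 + 2*M (v(M) = 5 + M*2 = 5 + 2*M)
t(C) = -3/C (t(C) = (5 + 2*(-4))/C = (5 - 8)/C = -3/C)
1545/t(p(-7)) - 4505/4215 = 1545/((-3/(-5 - 7))) - 4505/4215 = 1545/((-3/(-12))) - 4505*1/4215 = 1545/((-3*(-1/12))) - 901/843 = 1545/(¼) - 901/843 = 1545*4 - 901/843 = 6180 - 901/843 = 5208839/843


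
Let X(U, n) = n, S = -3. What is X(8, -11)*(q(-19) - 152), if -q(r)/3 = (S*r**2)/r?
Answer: 3553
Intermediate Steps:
q(r) = 9*r (q(r) = -3*(-3*r**2)/r = -(-9)*r = 9*r)
X(8, -11)*(q(-19) - 152) = -11*(9*(-19) - 152) = -11*(-171 - 152) = -11*(-323) = 3553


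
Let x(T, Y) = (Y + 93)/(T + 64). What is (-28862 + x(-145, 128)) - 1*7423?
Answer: -2939306/81 ≈ -36288.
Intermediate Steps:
x(T, Y) = (93 + Y)/(64 + T)
(-28862 + x(-145, 128)) - 1*7423 = (-28862 + (93 + 128)/(64 - 145)) - 1*7423 = (-28862 + 221/(-81)) - 7423 = (-28862 - 1/81*221) - 7423 = (-28862 - 221/81) - 7423 = -2338043/81 - 7423 = -2939306/81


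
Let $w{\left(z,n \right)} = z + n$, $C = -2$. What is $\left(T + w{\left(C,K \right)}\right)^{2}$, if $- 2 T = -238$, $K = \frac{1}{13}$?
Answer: $\frac{2316484}{169} \approx 13707.0$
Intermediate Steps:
$K = \frac{1}{13} \approx 0.076923$
$T = 119$ ($T = \left(- \frac{1}{2}\right) \left(-238\right) = 119$)
$w{\left(z,n \right)} = n + z$
$\left(T + w{\left(C,K \right)}\right)^{2} = \left(119 + \left(\frac{1}{13} - 2\right)\right)^{2} = \left(119 - \frac{25}{13}\right)^{2} = \left(\frac{1522}{13}\right)^{2} = \frac{2316484}{169}$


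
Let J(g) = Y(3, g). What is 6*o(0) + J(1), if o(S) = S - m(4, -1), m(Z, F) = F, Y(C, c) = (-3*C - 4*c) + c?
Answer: -6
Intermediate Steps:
Y(C, c) = -3*C - 3*c (Y(C, c) = (-4*c - 3*C) + c = -3*C - 3*c)
J(g) = -9 - 3*g (J(g) = -3*3 - 3*g = -9 - 3*g)
o(S) = 1 + S (o(S) = S - 1*(-1) = S + 1 = 1 + S)
6*o(0) + J(1) = 6*(1 + 0) + (-9 - 3*1) = 6*1 + (-9 - 3) = 6 - 12 = -6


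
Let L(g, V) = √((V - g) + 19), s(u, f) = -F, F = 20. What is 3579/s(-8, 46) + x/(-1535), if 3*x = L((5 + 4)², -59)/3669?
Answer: -3579/20 - 11*I/16895745 ≈ -178.95 - 6.5105e-7*I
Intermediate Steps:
s(u, f) = -20 (s(u, f) = -1*20 = -20)
L(g, V) = √(19 + V - g)
x = 11*I/11007 (x = (√(19 - 59 - (5 + 4)²)/3669)/3 = (√(19 - 59 - 1*9²)*(1/3669))/3 = (√(19 - 59 - 1*81)*(1/3669))/3 = (√(19 - 59 - 81)*(1/3669))/3 = (√(-121)*(1/3669))/3 = ((11*I)*(1/3669))/3 = (11*I/3669)/3 = 11*I/11007 ≈ 0.00099936*I)
3579/s(-8, 46) + x/(-1535) = 3579/(-20) + (11*I/11007)/(-1535) = 3579*(-1/20) + (11*I/11007)*(-1/1535) = -3579/20 - 11*I/16895745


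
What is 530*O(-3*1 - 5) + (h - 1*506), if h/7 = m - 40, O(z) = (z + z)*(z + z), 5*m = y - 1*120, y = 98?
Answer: 674316/5 ≈ 1.3486e+5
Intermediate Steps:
m = -22/5 (m = (98 - 1*120)/5 = (98 - 120)/5 = (⅕)*(-22) = -22/5 ≈ -4.4000)
O(z) = 4*z² (O(z) = (2*z)*(2*z) = 4*z²)
h = -1554/5 (h = 7*(-22/5 - 40) = 7*(-222/5) = -1554/5 ≈ -310.80)
530*O(-3*1 - 5) + (h - 1*506) = 530*(4*(-3*1 - 5)²) + (-1554/5 - 1*506) = 530*(4*(-3 - 5)²) + (-1554/5 - 506) = 530*(4*(-8)²) - 4084/5 = 530*(4*64) - 4084/5 = 530*256 - 4084/5 = 135680 - 4084/5 = 674316/5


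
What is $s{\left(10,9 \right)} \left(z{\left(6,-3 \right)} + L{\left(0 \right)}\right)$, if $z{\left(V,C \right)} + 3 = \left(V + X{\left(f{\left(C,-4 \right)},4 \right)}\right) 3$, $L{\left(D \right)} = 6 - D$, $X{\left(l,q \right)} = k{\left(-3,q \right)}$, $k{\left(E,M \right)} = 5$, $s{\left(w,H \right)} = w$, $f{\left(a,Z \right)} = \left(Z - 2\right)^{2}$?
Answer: $360$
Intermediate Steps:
$f{\left(a,Z \right)} = \left(-2 + Z\right)^{2}$
$X{\left(l,q \right)} = 5$
$z{\left(V,C \right)} = 12 + 3 V$ ($z{\left(V,C \right)} = -3 + \left(V + 5\right) 3 = -3 + \left(5 + V\right) 3 = -3 + \left(15 + 3 V\right) = 12 + 3 V$)
$s{\left(10,9 \right)} \left(z{\left(6,-3 \right)} + L{\left(0 \right)}\right) = 10 \left(\left(12 + 3 \cdot 6\right) + \left(6 - 0\right)\right) = 10 \left(\left(12 + 18\right) + \left(6 + 0\right)\right) = 10 \left(30 + 6\right) = 10 \cdot 36 = 360$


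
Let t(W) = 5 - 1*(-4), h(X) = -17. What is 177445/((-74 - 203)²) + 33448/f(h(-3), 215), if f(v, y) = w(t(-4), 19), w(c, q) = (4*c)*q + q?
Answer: 72734471/1457851 ≈ 49.892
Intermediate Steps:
t(W) = 9 (t(W) = 5 + 4 = 9)
w(c, q) = q + 4*c*q (w(c, q) = 4*c*q + q = q + 4*c*q)
f(v, y) = 703 (f(v, y) = 19*(1 + 4*9) = 19*(1 + 36) = 19*37 = 703)
177445/((-74 - 203)²) + 33448/f(h(-3), 215) = 177445/((-74 - 203)²) + 33448/703 = 177445/((-277)²) + 33448*(1/703) = 177445/76729 + 904/19 = 72734471/1457851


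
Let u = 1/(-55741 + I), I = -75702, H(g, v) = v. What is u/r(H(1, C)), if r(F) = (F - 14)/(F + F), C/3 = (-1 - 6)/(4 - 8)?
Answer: 6/657215 ≈ 9.1294e-6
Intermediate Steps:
C = 21/4 (C = 3*((-1 - 6)/(4 - 8)) = 3*(-7/(-4)) = 3*(-7*(-¼)) = 3*(7/4) = 21/4 ≈ 5.2500)
u = -1/131443 (u = 1/(-55741 - 75702) = 1/(-131443) = -1/131443 ≈ -7.6079e-6)
r(F) = (-14 + F)/(2*F) (r(F) = (-14 + F)/((2*F)) = (-14 + F)*(1/(2*F)) = (-14 + F)/(2*F))
u/r(H(1, C)) = -21/(2*(-14 + 21/4))/131443 = -1/(131443*((½)*(4/21)*(-35/4))) = -1/(131443*(-⅚)) = -1/131443*(-6/5) = 6/657215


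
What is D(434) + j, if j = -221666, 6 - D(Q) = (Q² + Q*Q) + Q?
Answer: -598806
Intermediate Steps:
D(Q) = 6 - Q - 2*Q² (D(Q) = 6 - ((Q² + Q*Q) + Q) = 6 - ((Q² + Q²) + Q) = 6 - (2*Q² + Q) = 6 - (Q + 2*Q²) = 6 + (-Q - 2*Q²) = 6 - Q - 2*Q²)
D(434) + j = (6 - 1*434 - 2*434²) - 221666 = (6 - 434 - 2*188356) - 221666 = (6 - 434 - 376712) - 221666 = -377140 - 221666 = -598806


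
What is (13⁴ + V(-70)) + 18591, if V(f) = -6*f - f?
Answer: 47642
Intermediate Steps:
V(f) = -7*f
(13⁴ + V(-70)) + 18591 = (13⁴ - 7*(-70)) + 18591 = (28561 + 490) + 18591 = 29051 + 18591 = 47642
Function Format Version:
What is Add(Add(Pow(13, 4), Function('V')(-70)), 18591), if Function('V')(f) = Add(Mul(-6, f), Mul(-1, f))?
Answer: 47642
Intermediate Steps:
Function('V')(f) = Mul(-7, f)
Add(Add(Pow(13, 4), Function('V')(-70)), 18591) = Add(Add(Pow(13, 4), Mul(-7, -70)), 18591) = Add(Add(28561, 490), 18591) = Add(29051, 18591) = 47642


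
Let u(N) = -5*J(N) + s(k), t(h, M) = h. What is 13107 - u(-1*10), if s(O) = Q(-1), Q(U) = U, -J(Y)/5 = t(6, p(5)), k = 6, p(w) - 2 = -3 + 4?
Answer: 12958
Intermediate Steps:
p(w) = 3 (p(w) = 2 + (-3 + 4) = 2 + 1 = 3)
J(Y) = -30 (J(Y) = -5*6 = -30)
s(O) = -1
u(N) = 149 (u(N) = -5*(-30) - 1 = 150 - 1 = 149)
13107 - u(-1*10) = 13107 - 1*149 = 13107 - 149 = 12958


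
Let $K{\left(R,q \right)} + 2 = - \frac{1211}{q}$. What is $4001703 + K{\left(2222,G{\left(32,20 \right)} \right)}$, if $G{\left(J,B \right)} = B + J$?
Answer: $\frac{208087241}{52} \approx 4.0017 \cdot 10^{6}$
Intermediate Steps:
$K{\left(R,q \right)} = -2 - \frac{1211}{q}$
$4001703 + K{\left(2222,G{\left(32,20 \right)} \right)} = 4001703 - \left(2 + \frac{1211}{20 + 32}\right) = 4001703 - \left(2 + \frac{1211}{52}\right) = 4001703 - \frac{1315}{52} = \frac{208087241}{52}$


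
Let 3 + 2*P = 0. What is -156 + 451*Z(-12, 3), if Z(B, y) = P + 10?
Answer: 7355/2 ≈ 3677.5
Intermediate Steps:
P = -3/2 (P = -3/2 + (1/2)*0 = -3/2 + 0 = -3/2 ≈ -1.5000)
Z(B, y) = 17/2 (Z(B, y) = -3/2 + 10 = 17/2)
-156 + 451*Z(-12, 3) = -156 + 451*(17/2) = -156 + 7667/2 = 7355/2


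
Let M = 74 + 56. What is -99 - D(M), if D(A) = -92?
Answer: -7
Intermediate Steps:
M = 130
-99 - D(M) = -99 - 1*(-92) = -99 + 92 = -7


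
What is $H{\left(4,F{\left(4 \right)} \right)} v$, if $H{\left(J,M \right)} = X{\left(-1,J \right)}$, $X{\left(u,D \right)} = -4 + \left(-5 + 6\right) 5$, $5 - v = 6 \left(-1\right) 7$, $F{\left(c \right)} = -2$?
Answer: $47$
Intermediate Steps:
$v = 47$ ($v = 5 - 6 \left(-1\right) 7 = 5 - \left(-6\right) 7 = 5 - -42 = 5 + 42 = 47$)
$X{\left(u,D \right)} = 1$ ($X{\left(u,D \right)} = -4 + 1 \cdot 5 = -4 + 5 = 1$)
$H{\left(J,M \right)} = 1$
$H{\left(4,F{\left(4 \right)} \right)} v = 1 \cdot 47 = 47$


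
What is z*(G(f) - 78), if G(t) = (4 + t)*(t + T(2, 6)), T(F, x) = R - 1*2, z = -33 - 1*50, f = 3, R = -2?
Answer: 7055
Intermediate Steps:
z = -83 (z = -33 - 50 = -83)
T(F, x) = -4 (T(F, x) = -2 - 1*2 = -2 - 2 = -4)
G(t) = (-4 + t)*(4 + t) (G(t) = (4 + t)*(t - 4) = (4 + t)*(-4 + t) = (-4 + t)*(4 + t))
z*(G(f) - 78) = -83*((-16 + 3²) - 78) = -83*((-16 + 9) - 78) = -83*(-7 - 78) = -83*(-85) = 7055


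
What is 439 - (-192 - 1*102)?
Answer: 733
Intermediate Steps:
439 - (-192 - 1*102) = 439 - (-192 - 102) = 439 - 1*(-294) = 439 + 294 = 733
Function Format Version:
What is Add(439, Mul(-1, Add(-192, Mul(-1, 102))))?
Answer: 733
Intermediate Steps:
Add(439, Mul(-1, Add(-192, Mul(-1, 102)))) = Add(439, Mul(-1, Add(-192, -102))) = Add(439, Mul(-1, -294)) = Add(439, 294) = 733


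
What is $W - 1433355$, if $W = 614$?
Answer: $-1432741$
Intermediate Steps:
$W - 1433355 = 614 - 1433355 = -1432741$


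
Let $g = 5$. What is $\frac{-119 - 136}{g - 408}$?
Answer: $\frac{255}{403} \approx 0.63275$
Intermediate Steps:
$\frac{-119 - 136}{g - 408} = \frac{-119 - 136}{5 - 408} = \frac{-119 - 136}{-403} = \left(-255\right) \left(- \frac{1}{403}\right) = \frac{255}{403}$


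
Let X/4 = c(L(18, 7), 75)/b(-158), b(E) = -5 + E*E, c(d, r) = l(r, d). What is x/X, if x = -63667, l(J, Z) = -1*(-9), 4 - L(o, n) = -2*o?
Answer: -1589064653/36 ≈ -4.4141e+7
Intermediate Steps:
L(o, n) = 4 + 2*o (L(o, n) = 4 - (-2)*o = 4 + 2*o)
l(J, Z) = 9
c(d, r) = 9
b(E) = -5 + E²
X = 36/24959 (X = 4*(9/(-5 + (-158)²)) = 4*(9/(-5 + 24964)) = 4*(9/24959) = 36/24959 ≈ 0.0014424)
x/X = -63667/36/24959 = -63667*24959/36 = -1589064653/36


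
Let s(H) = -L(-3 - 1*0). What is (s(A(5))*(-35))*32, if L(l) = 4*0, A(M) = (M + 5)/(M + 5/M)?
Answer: 0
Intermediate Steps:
A(M) = (5 + M)/(M + 5/M)
L(l) = 0
s(H) = 0 (s(H) = -1*0 = 0)
(s(A(5))*(-35))*32 = (0*(-35))*32 = 0*32 = 0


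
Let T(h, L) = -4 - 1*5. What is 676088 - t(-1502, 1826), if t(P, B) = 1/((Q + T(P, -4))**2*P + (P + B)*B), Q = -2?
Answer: 277116301615/409882 ≈ 6.7609e+5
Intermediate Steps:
T(h, L) = -9 (T(h, L) = -4 - 5 = -9)
t(P, B) = 1/(121*P + B*(B + P)) (t(P, B) = 1/((-2 - 9)**2*P + (P + B)*B) = 1/((-11)**2*P + (B + P)*B) = 1/(121*P + B*(B + P)))
676088 - t(-1502, 1826) = 676088 - 1/(1826**2 + 121*(-1502) + 1826*(-1502)) = 676088 - 1/(3334276 - 181742 - 2742652) = 676088 - 1/409882 = 277116301615/409882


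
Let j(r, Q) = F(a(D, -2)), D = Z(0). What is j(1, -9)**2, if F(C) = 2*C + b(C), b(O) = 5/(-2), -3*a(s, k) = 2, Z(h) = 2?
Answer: 529/36 ≈ 14.694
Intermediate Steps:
D = 2
a(s, k) = -2/3 (a(s, k) = -1/3*2 = -2/3)
b(O) = -5/2 (b(O) = 5*(-1/2) = -5/2)
F(C) = -5/2 + 2*C (F(C) = 2*C - 5/2 = -5/2 + 2*C)
j(r, Q) = -23/6 (j(r, Q) = -5/2 + 2*(-2/3) = -5/2 - 4/3 = -23/6)
j(1, -9)**2 = (-23/6)**2 = 529/36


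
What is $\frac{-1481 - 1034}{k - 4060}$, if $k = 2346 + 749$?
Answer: $\frac{503}{193} \approx 2.6062$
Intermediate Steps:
$k = 3095$
$\frac{-1481 - 1034}{k - 4060} = \frac{-1481 - 1034}{3095 - 4060} = - \frac{2515}{-965} = \left(-2515\right) \left(- \frac{1}{965}\right) = \frac{503}{193}$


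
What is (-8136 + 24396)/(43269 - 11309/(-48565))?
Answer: 394833450/1050685147 ≈ 0.37579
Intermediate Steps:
(-8136 + 24396)/(43269 - 11309/(-48565)) = 16260/(43269 - 11309*(-1/48565)) = 16260/(43269 + 11309/48565) = 16260/(2101370294/48565) = 16260*(48565/2101370294) = 394833450/1050685147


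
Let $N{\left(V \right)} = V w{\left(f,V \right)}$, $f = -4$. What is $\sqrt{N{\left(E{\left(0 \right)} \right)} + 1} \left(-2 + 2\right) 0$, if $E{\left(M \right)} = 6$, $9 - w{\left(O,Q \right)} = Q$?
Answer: $0$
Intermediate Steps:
$w{\left(O,Q \right)} = 9 - Q$
$N{\left(V \right)} = V \left(9 - V\right)$
$\sqrt{N{\left(E{\left(0 \right)} \right)} + 1} \left(-2 + 2\right) 0 = \sqrt{6 \left(9 - 6\right) + 1} \left(-2 + 2\right) 0 = \sqrt{6 \left(9 - 6\right) + 1} \cdot 0 \cdot 0 = \sqrt{6 \cdot 3 + 1} \cdot 0 = \sqrt{18 + 1} \cdot 0 = \sqrt{19} \cdot 0 = 0$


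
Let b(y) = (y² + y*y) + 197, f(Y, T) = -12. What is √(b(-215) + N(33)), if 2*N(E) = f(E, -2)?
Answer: √92641 ≈ 304.37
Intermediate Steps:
N(E) = -6 (N(E) = (½)*(-12) = -6)
b(y) = 197 + 2*y² (b(y) = (y² + y²) + 197 = 2*y² + 197 = 197 + 2*y²)
√(b(-215) + N(33)) = √((197 + 2*(-215)²) - 6) = √((197 + 2*46225) - 6) = √((197 + 92450) - 6) = √(92647 - 6) = √92641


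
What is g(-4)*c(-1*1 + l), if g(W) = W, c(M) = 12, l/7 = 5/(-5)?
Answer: -48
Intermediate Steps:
l = -7 (l = 7*(5/(-5)) = 7*(5*(-⅕)) = 7*(-1) = -7)
g(-4)*c(-1*1 + l) = -4*12 = -48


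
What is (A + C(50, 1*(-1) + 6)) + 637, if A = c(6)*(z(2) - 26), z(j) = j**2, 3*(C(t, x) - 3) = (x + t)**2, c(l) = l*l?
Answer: 2569/3 ≈ 856.33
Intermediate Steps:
c(l) = l**2
C(t, x) = 3 + (t + x)**2/3 (C(t, x) = 3 + (x + t)**2/3 = 3 + (t + x)**2/3)
A = -792 (A = 6**2*(2**2 - 26) = 36*(4 - 26) = 36*(-22) = -792)
(A + C(50, 1*(-1) + 6)) + 637 = (-792 + (3 + (50 + (1*(-1) + 6))**2/3)) + 637 = (-792 + (3 + (50 + (-1 + 6))**2/3)) + 637 = (-792 + (3 + (50 + 5)**2/3)) + 637 = (-792 + (3 + (1/3)*55**2)) + 637 = (-792 + (3 + (1/3)*3025)) + 637 = (-792 + (3 + 3025/3)) + 637 = (-792 + 3034/3) + 637 = 658/3 + 637 = 2569/3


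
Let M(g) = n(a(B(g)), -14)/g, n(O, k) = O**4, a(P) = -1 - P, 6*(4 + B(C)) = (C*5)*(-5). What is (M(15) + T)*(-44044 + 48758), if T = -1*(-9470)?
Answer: 699493303397/120 ≈ 5.8291e+9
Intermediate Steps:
T = 9470
B(C) = -4 - 25*C/6 (B(C) = -4 + ((C*5)*(-5))/6 = -4 + ((5*C)*(-5))/6 = -4 + (-25*C)/6 = -4 - 25*C/6)
M(g) = (3 + 25*g/6)**4/g (M(g) = (-1 - (-4 - 25*g/6))**4/g = (-1 + (4 + 25*g/6))**4/g = (3 + 25*g/6)**4/g)
(M(15) + T)*(-44044 + 48758) = ((1/1296)*(18 + 25*15)**4/15 + 9470)*(-44044 + 48758) = ((1/1296)*(1/15)*(18 + 375)**4 + 9470)*4714 = ((1/1296)*(1/15)*393**4 + 9470)*4714 = ((1/1296)*(1/15)*23854493601 + 9470)*4714 = (294499921/240 + 9470)*4714 = (296772721/240)*4714 = 699493303397/120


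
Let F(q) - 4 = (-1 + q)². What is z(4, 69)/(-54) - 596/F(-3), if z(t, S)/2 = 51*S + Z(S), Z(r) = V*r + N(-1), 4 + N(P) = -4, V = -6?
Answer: -19508/135 ≈ -144.50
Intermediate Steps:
N(P) = -8 (N(P) = -4 - 4 = -8)
Z(r) = -8 - 6*r (Z(r) = -6*r - 8 = -8 - 6*r)
F(q) = 4 + (-1 + q)²
z(t, S) = -16 + 90*S (z(t, S) = 2*(51*S + (-8 - 6*S)) = 2*(-8 + 45*S) = -16 + 90*S)
z(4, 69)/(-54) - 596/F(-3) = (-16 + 90*69)/(-54) - 596/(4 + (-1 - 3)²) = (-16 + 6210)*(-1/54) - 596/(4 + (-4)²) = 6194*(-1/54) - 596/(4 + 16) = -3097/27 - 596/20 = -3097/27 - 596*1/20 = -3097/27 - 149/5 = -19508/135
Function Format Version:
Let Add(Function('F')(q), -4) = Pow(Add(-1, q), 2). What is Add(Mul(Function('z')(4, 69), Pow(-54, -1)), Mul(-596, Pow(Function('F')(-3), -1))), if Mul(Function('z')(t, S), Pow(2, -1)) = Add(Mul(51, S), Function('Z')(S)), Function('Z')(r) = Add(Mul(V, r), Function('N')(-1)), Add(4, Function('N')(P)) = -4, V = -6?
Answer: Rational(-19508, 135) ≈ -144.50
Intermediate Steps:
Function('N')(P) = -8 (Function('N')(P) = Add(-4, -4) = -8)
Function('Z')(r) = Add(-8, Mul(-6, r)) (Function('Z')(r) = Add(Mul(-6, r), -8) = Add(-8, Mul(-6, r)))
Function('F')(q) = Add(4, Pow(Add(-1, q), 2))
Function('z')(t, S) = Add(-16, Mul(90, S)) (Function('z')(t, S) = Mul(2, Add(Mul(51, S), Add(-8, Mul(-6, S)))) = Mul(2, Add(-8, Mul(45, S))) = Add(-16, Mul(90, S)))
Add(Mul(Function('z')(4, 69), Pow(-54, -1)), Mul(-596, Pow(Function('F')(-3), -1))) = Add(Mul(Add(-16, Mul(90, 69)), Pow(-54, -1)), Mul(-596, Pow(Add(4, Pow(Add(-1, -3), 2)), -1))) = Add(Mul(Add(-16, 6210), Rational(-1, 54)), Mul(-596, Pow(Add(4, Pow(-4, 2)), -1))) = Add(Mul(6194, Rational(-1, 54)), Mul(-596, Pow(Add(4, 16), -1))) = Add(Rational(-3097, 27), Mul(-596, Pow(20, -1))) = Add(Rational(-3097, 27), Mul(-596, Rational(1, 20))) = Add(Rational(-3097, 27), Rational(-149, 5)) = Rational(-19508, 135)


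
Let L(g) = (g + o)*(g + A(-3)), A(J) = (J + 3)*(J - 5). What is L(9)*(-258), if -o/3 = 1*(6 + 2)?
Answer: 34830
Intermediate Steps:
A(J) = (-5 + J)*(3 + J) (A(J) = (3 + J)*(-5 + J) = (-5 + J)*(3 + J))
o = -24 (o = -3*(6 + 2) = -3*8 = -24)
L(g) = g*(-24 + g) (L(g) = (g - 24)*(g + (-15 + (-3)² - 2*(-3))) = (-24 + g)*(g + (-15 + 9 + 6)) = (-24 + g)*(g + 0) = (-24 + g)*g = g*(-24 + g))
L(9)*(-258) = (9*(-24 + 9))*(-258) = (9*(-15))*(-258) = -135*(-258) = 34830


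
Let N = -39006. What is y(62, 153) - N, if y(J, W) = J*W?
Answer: 48492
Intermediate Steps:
y(62, 153) - N = 62*153 - 1*(-39006) = 9486 + 39006 = 48492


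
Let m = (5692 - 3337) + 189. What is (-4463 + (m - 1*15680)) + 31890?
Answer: 14291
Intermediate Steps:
m = 2544 (m = 2355 + 189 = 2544)
(-4463 + (m - 1*15680)) + 31890 = (-4463 + (2544 - 1*15680)) + 31890 = (-4463 + (2544 - 15680)) + 31890 = (-4463 - 13136) + 31890 = -17599 + 31890 = 14291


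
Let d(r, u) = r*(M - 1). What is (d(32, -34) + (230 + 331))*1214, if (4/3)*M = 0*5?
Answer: 642206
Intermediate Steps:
M = 0 (M = 3*(0*5)/4 = (¾)*0 = 0)
d(r, u) = -r (d(r, u) = r*(0 - 1) = r*(-1) = -r)
(d(32, -34) + (230 + 331))*1214 = (-1*32 + (230 + 331))*1214 = (-32 + 561)*1214 = 529*1214 = 642206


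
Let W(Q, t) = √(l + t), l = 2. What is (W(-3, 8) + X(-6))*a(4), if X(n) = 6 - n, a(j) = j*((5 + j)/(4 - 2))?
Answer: 216 + 18*√10 ≈ 272.92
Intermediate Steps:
a(j) = j*(5/2 + j/2) (a(j) = j*((5 + j)/2) = j*((5 + j)*(½)) = j*(5/2 + j/2))
W(Q, t) = √(2 + t)
(W(-3, 8) + X(-6))*a(4) = (√(2 + 8) + (6 - 1*(-6)))*((½)*4*(5 + 4)) = (√10 + (6 + 6))*((½)*4*9) = (√10 + 12)*18 = (12 + √10)*18 = 216 + 18*√10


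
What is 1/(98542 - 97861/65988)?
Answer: 65988/6502491635 ≈ 1.0148e-5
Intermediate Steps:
1/(98542 - 97861/65988) = 1/(6502491635/65988) = 65988/6502491635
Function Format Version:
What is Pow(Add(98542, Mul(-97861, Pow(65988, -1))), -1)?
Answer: Rational(65988, 6502491635) ≈ 1.0148e-5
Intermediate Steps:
Pow(Add(98542, Mul(-97861, Pow(65988, -1))), -1) = Pow(Add(98542, Mul(-97861, Rational(1, 65988))), -1) = Pow(Add(98542, Rational(-97861, 65988)), -1) = Pow(Rational(6502491635, 65988), -1) = Rational(65988, 6502491635)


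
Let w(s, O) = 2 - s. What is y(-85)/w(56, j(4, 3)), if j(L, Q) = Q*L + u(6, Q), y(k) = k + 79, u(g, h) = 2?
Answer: ⅑ ≈ 0.11111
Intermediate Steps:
y(k) = 79 + k
j(L, Q) = 2 + L*Q (j(L, Q) = Q*L + 2 = L*Q + 2 = 2 + L*Q)
y(-85)/w(56, j(4, 3)) = (79 - 85)/(2 - 1*56) = -6/(2 - 56) = -6/(-54) = -6*(-1/54) = ⅑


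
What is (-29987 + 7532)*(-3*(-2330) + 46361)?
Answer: -1197996705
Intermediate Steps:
(-29987 + 7532)*(-3*(-2330) + 46361) = -22455*(6990 + 46361) = -22455*53351 = -1197996705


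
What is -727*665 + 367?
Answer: -483088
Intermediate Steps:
-727*665 + 367 = -483455 + 367 = -483088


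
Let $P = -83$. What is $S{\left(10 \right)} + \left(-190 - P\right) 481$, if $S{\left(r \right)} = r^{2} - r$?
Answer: $-51377$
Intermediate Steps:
$S{\left(10 \right)} + \left(-190 - P\right) 481 = 10 \left(-1 + 10\right) + \left(-190 - -83\right) 481 = 10 \cdot 9 + \left(-190 + 83\right) 481 = 90 - 51467 = -51377$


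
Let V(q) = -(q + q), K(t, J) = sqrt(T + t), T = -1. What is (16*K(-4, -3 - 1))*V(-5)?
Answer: 160*I*sqrt(5) ≈ 357.77*I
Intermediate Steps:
K(t, J) = sqrt(-1 + t)
V(q) = -2*q
(16*K(-4, -3 - 1))*V(-5) = (16*sqrt(-1 - 4))*(-2*(-5)) = (16*sqrt(-5))*10 = (16*(I*sqrt(5)))*10 = (16*I*sqrt(5))*10 = 160*I*sqrt(5)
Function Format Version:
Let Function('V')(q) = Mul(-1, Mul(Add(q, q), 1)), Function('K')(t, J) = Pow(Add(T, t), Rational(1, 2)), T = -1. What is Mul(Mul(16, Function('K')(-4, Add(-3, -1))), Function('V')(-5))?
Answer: Mul(160, I, Pow(5, Rational(1, 2))) ≈ Mul(357.77, I)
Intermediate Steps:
Function('K')(t, J) = Pow(Add(-1, t), Rational(1, 2))
Function('V')(q) = Mul(-2, q) (Function('V')(q) = Mul(-1, Mul(Mul(2, q), 1)) = Mul(-1, Mul(2, q)) = Mul(-2, q))
Mul(Mul(16, Function('K')(-4, Add(-3, -1))), Function('V')(-5)) = Mul(Mul(16, Pow(Add(-1, -4), Rational(1, 2))), Mul(-2, -5)) = Mul(Mul(16, Pow(-5, Rational(1, 2))), 10) = Mul(Mul(16, Mul(I, Pow(5, Rational(1, 2)))), 10) = Mul(Mul(16, I, Pow(5, Rational(1, 2))), 10) = Mul(160, I, Pow(5, Rational(1, 2)))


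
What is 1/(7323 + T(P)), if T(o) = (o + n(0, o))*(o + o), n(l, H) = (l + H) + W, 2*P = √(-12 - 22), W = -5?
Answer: I/(5*√34 + 7289*I) ≈ 0.00013719 + 5.4874e-7*I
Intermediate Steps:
P = I*√34/2 (P = √(-12 - 22)/2 = √(-34)/2 = (I*√34)/2 = I*√34/2 ≈ 2.9155*I)
n(l, H) = -5 + H + l (n(l, H) = (l + H) - 5 = (H + l) - 5 = -5 + H + l)
T(o) = 2*o*(-5 + 2*o) (T(o) = (o + (-5 + o + 0))*(o + o) = (o + (-5 + o))*(2*o) = (-5 + 2*o)*(2*o) = 2*o*(-5 + 2*o))
1/(7323 + T(P)) = 1/(7323 + 2*(I*√34/2)*(-5 + 2*(I*√34/2))) = 1/(7323 + 2*(I*√34/2)*(-5 + I*√34)) = 1/(7323 + I*√34*(-5 + I*√34))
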